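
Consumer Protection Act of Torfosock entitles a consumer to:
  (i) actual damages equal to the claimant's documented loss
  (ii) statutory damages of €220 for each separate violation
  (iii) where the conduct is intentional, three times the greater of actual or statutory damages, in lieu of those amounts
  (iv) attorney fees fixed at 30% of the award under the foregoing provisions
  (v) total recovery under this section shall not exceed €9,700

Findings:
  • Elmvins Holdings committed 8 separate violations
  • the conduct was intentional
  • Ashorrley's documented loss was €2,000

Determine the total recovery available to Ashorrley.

€7,800

Statutory damages: 8 × €220 = €1,760
Greater of actual damages (€2,000) or statutory damages (€1,760): €2,000
Trebled: 3 × €2,000 = €6,000
Attorney fees: 30% of €6,000 = €1,800
Total before cap: €6,000 + €1,800 = €7,800
Cap at €9,700: €7,800 is within the cap, no reduction.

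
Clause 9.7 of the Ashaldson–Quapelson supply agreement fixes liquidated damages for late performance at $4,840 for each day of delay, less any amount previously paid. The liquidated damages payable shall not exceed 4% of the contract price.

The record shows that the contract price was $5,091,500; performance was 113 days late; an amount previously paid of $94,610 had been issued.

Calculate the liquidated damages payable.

$203,660

Per-day damages: 113 × $4,840 = $546,920
Less amount previously paid: $546,920 − $94,610 = $452,310
Cap: 4% of $5,091,500 = $203,660
Cap at $203,660: $452,310 exceeds the cap → $203,660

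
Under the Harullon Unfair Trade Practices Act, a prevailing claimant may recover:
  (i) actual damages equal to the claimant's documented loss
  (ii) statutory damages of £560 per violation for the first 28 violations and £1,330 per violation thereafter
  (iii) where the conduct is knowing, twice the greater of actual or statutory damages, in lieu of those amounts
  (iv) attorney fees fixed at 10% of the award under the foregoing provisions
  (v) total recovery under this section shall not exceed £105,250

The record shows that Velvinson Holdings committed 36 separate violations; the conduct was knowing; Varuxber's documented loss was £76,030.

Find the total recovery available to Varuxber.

£105,250

First 28 violations: 28 × £560 = £15,680
Remaining violations: (36 − 28) × £1,330 = £10,640
Statutory damages: £15,680 + £10,640 = £26,320
Greater of actual damages (£76,030) or statutory damages (£26,320): £76,030
Doubled: 2 × £76,030 = £152,060
Attorney fees: 10% of £152,060 = £15,206
Total before cap: £152,060 + £15,206 = £167,266
Cap at £105,250: £167,266 exceeds the cap → £105,250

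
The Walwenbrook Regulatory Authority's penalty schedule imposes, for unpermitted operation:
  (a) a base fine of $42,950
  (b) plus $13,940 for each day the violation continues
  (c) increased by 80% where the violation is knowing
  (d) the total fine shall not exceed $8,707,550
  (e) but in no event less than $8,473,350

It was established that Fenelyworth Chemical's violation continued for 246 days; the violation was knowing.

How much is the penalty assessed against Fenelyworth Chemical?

$8,473,350

Per-day component: 246 × $13,940 = $3,429,240
Base plus per-day: $42,950 + $3,429,240 = $3,472,190
Enhancement: 80% of $3,472,190 = $2,777,752
Enhanced fine: $3,472,190 + $2,777,752 = $6,249,942
Cap at $8,707,550: $6,249,942 is within the cap, no reduction.
Minimum $8,473,350: $6,249,942 is below the minimum → $8,473,350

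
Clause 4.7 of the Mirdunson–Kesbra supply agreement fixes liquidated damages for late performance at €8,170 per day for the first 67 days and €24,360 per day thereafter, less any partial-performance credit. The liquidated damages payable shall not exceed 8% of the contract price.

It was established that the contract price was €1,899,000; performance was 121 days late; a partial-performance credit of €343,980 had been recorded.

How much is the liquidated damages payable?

€151,920

First 67 days: 67 × €8,170 = €547,390
Remaining days: (121 − 67) × €24,360 = €1,315,440
Accrued per-day damages: €547,390 + €1,315,440 = €1,862,830
Less partial-performance credit: €1,862,830 − €343,980 = €1,518,850
Cap: 8% of €1,899,000 = €151,920
Cap at €151,920: €1,518,850 exceeds the cap → €151,920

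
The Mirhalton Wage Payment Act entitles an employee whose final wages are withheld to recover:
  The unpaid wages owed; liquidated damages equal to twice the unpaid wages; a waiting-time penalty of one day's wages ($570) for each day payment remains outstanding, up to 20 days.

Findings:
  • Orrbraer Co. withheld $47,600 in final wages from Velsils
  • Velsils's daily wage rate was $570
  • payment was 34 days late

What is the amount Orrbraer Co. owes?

$154,200

Doubled: 2 × $47,600 = $95,200
Penalty days: min(34, 20) = 20
Waiting-time penalty: 20 × $570 = $11,400
Total award: $47,600 + $95,200 + $11,400 = $154,200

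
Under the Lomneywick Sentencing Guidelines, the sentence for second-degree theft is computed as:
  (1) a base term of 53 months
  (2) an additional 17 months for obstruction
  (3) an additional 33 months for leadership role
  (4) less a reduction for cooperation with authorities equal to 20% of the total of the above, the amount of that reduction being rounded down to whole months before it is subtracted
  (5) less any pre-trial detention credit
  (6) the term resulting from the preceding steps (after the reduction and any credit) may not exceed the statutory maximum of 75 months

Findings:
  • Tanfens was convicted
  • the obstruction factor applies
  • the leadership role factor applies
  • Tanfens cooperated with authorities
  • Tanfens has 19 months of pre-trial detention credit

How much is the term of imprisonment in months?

Obstruction enhancement: +17 months
Leadership role enhancement: +33 months
Adjusted term: 53 months + 17 months + 33 months = 103 months
Cooperation with authorities reduction: 20% of 103 months = 20 months (rounded down)
After reduction: 103 − 20 = 83 months
Less pre-trial detention credit: 83 months − 19 months = 64 months
Cap at 75 months: 64 months is within the cap, no reduction.

64 months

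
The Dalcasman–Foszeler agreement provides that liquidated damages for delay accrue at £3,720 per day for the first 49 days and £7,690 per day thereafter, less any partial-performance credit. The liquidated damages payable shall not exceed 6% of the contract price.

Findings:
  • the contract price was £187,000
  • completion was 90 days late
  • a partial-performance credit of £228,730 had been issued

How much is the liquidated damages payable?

£11,220

First 49 days: 49 × £3,720 = £182,280
Remaining days: (90 − 49) × £7,690 = £315,290
Accrued per-day damages: £182,280 + £315,290 = £497,570
Less partial-performance credit: £497,570 − £228,730 = £268,840
Cap: 6% of £187,000 = £11,220
Cap at £11,220: £268,840 exceeds the cap → £11,220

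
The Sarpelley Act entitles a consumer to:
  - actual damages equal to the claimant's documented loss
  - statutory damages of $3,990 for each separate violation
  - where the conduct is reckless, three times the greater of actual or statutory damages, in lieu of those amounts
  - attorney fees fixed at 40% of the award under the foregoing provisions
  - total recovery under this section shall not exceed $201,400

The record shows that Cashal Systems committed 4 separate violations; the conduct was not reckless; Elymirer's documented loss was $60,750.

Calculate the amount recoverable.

Statutory damages: 4 × $3,990 = $15,960
Conduct not reckless: the in-lieu enhancement does not apply.
Actual plus statutory damages: $60,750 + $15,960 = $76,710
Attorney fees: 40% of $76,710 = $30,684
Total before cap: $76,710 + $30,684 = $107,394
Cap at $201,400: $107,394 is within the cap, no reduction.

$107,394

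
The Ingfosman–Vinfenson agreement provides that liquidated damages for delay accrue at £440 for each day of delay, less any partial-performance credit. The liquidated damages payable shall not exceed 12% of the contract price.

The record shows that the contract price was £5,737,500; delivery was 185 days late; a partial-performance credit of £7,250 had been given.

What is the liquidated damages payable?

£74,150

Per-day damages: 185 × £440 = £81,400
Less partial-performance credit: £81,400 − £7,250 = £74,150
Cap: 12% of £5,737,500 = £688,500
Cap at £688,500: £74,150 is within the cap, no reduction.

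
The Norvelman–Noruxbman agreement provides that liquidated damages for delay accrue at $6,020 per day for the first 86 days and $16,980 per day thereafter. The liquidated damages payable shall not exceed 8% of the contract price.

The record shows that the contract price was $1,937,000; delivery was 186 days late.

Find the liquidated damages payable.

First 86 days: 86 × $6,020 = $517,720
Remaining days: (186 − 86) × $16,980 = $1,698,000
Accrued per-day damages: $517,720 + $1,698,000 = $2,215,720
Cap: 8% of $1,937,000 = $154,960
Cap at $154,960: $2,215,720 exceeds the cap → $154,960

$154,960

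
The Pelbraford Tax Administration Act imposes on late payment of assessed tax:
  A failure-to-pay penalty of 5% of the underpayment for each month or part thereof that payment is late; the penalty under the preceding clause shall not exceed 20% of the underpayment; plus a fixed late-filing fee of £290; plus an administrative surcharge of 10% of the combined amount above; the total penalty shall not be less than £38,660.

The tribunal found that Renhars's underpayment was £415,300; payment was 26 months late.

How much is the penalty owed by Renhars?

£91,685

Accrued rate: 5% × 26 = 130%, capped at 20% → 20%
Failure-to-pay penalty: 20% of £415,300 = £83,060
Penalty before surcharge: £83,060 + £290 = £83,350
Administrative surcharge: 10% of £83,350 = £8,335
Total penalty: £83,350 + £8,335 = £91,685
Minimum £38,660: £91,685 meets the minimum, no increase.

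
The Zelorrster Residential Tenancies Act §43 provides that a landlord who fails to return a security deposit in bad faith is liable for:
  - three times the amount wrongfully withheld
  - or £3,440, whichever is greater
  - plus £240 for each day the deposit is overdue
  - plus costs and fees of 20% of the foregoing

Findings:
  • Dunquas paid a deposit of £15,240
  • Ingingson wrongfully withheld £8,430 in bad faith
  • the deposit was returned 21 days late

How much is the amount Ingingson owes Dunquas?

£36,396

Trebled: 3 × £8,430 = £25,290
Minimum £3,440: £25,290 meets the minimum, no increase.
Late-return penalty: 21 × £240 = £5,040
Damages plus late penalty: £25,290 + £5,040 = £30,330
Costs and fees: 20% of £30,330 = £6,066
Total recovery: £30,330 + £6,066 = £36,396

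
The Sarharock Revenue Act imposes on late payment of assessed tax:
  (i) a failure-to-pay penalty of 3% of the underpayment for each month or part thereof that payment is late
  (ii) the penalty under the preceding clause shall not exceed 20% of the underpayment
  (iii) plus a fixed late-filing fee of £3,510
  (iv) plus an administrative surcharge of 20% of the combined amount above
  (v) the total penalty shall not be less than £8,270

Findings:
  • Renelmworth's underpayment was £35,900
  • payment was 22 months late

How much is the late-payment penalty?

Accrued rate: 3% × 22 = 66%, capped at 20% → 20%
Failure-to-pay penalty: 20% of £35,900 = £7,180
Penalty before surcharge: £7,180 + £3,510 = £10,690
Administrative surcharge: 20% of £10,690 = £2,138
Total penalty: £10,690 + £2,138 = £12,828
Minimum £8,270: £12,828 meets the minimum, no increase.

£12,828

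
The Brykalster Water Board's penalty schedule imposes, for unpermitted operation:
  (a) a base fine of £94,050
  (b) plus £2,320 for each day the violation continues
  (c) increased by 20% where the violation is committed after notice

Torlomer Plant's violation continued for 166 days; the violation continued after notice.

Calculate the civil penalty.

£575,004

Per-day component: 166 × £2,320 = £385,120
Base plus per-day: £94,050 + £385,120 = £479,170
Enhancement: 20% of £479,170 = £95,834
Enhanced fine: £479,170 + £95,834 = £575,004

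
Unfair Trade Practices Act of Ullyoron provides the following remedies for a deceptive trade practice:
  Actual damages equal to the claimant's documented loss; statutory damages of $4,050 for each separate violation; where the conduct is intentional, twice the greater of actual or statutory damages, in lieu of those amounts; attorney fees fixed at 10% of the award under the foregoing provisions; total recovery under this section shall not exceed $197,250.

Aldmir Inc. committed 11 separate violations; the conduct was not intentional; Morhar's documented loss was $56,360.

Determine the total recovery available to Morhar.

$111,001

Statutory damages: 11 × $4,050 = $44,550
Conduct not intentional: the in-lieu enhancement does not apply.
Actual plus statutory damages: $56,360 + $44,550 = $100,910
Attorney fees: 10% of $100,910 = $10,091
Total before cap: $100,910 + $10,091 = $111,001
Cap at $197,250: $111,001 is within the cap, no reduction.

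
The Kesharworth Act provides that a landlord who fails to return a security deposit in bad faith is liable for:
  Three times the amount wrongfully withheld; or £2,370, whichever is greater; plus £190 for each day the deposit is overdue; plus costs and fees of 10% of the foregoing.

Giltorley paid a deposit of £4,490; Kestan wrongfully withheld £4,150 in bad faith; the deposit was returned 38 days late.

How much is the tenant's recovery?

Trebled: 3 × £4,150 = £12,450
Minimum £2,370: £12,450 meets the minimum, no increase.
Late-return penalty: 38 × £190 = £7,220
Damages plus late penalty: £12,450 + £7,220 = £19,670
Costs and fees: 10% of £19,670 = £1,967
Total recovery: £19,670 + £1,967 = £21,637

£21,637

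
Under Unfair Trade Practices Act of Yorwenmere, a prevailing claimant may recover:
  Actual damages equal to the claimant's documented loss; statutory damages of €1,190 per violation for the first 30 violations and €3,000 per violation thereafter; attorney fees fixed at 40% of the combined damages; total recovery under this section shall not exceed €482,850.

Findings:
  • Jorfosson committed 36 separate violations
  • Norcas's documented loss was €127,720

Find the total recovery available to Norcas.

First 30 violations: 30 × €1,190 = €35,700
Remaining violations: (36 − 30) × €3,000 = €18,000
Statutory damages: €35,700 + €18,000 = €53,700
Combined damages: €127,720 + €53,700 = €181,420
Attorney fees: 40% of €181,420 = €72,568
Total before cap: €181,420 + €72,568 = €253,988
Cap at €482,850: €253,988 is within the cap, no reduction.

€253,988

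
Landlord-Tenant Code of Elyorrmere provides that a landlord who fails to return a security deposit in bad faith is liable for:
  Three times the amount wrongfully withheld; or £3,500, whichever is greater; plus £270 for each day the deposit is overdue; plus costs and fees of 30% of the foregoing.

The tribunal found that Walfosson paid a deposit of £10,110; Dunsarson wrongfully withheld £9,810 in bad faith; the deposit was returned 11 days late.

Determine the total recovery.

Recovery: £42,120

Trebled: 3 × £9,810 = £29,430
Minimum £3,500: £29,430 meets the minimum, no increase.
Late-return penalty: 11 × £270 = £2,970
Damages plus late penalty: £29,430 + £2,970 = £32,400
Costs and fees: 30% of £32,400 = £9,720
Total recovery: £32,400 + £9,720 = £42,120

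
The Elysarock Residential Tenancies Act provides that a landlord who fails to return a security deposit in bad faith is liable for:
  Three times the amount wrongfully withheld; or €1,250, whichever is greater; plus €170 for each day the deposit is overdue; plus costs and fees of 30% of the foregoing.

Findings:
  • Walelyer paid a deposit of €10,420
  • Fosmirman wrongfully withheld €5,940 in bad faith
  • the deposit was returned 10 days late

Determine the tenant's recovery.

Trebled: 3 × €5,940 = €17,820
Minimum €1,250: €17,820 meets the minimum, no increase.
Late-return penalty: 10 × €170 = €1,700
Damages plus late penalty: €17,820 + €1,700 = €19,520
Costs and fees: 30% of €19,520 = €5,856
Total recovery: €19,520 + €5,856 = €25,376

Recovery: €25,376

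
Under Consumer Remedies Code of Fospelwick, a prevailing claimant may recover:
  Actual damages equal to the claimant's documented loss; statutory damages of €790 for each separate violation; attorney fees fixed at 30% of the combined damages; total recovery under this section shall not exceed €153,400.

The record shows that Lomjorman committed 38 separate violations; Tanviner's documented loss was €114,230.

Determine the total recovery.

€153,400

Statutory damages: 38 × €790 = €30,020
Combined damages: €114,230 + €30,020 = €144,250
Attorney fees: 30% of €144,250 = €43,275
Total before cap: €144,250 + €43,275 = €187,525
Cap at €153,400: €187,525 exceeds the cap → €153,400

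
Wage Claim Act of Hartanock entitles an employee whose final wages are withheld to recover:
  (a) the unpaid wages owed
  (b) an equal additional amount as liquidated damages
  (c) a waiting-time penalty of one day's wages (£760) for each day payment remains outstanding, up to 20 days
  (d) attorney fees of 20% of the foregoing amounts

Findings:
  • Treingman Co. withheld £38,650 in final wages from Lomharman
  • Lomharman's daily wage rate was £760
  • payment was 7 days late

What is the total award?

Liquidated damages (equal amount): £38,650
Penalty days: min(7, 20) = 7
Waiting-time penalty: 7 × £760 = £5,320
Subtotal: £38,650 + £38,650 + £5,320 = £82,620
Attorney fees: 20% of £82,620 = £16,524
Total award: £82,620 + £16,524 = £99,144

£99,144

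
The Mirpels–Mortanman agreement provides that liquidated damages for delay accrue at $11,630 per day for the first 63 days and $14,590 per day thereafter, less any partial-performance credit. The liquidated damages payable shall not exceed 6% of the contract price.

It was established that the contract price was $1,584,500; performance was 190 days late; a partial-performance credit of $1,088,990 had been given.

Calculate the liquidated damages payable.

First 63 days: 63 × $11,630 = $732,690
Remaining days: (190 − 63) × $14,590 = $1,852,930
Accrued per-day damages: $732,690 + $1,852,930 = $2,585,620
Less partial-performance credit: $2,585,620 − $1,088,990 = $1,496,630
Cap: 6% of $1,584,500 = $95,070
Cap at $95,070: $1,496,630 exceeds the cap → $95,070

$95,070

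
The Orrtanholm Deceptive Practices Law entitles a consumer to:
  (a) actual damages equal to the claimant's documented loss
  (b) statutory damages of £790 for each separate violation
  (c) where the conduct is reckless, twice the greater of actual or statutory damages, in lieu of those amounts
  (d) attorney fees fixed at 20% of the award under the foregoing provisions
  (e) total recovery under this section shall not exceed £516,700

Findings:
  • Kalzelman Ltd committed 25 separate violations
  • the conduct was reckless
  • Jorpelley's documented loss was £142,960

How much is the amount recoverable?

Statutory damages: 25 × £790 = £19,750
Greater of actual damages (£142,960) or statutory damages (£19,750): £142,960
Doubled: 2 × £142,960 = £285,920
Attorney fees: 20% of £285,920 = £57,184
Total before cap: £285,920 + £57,184 = £343,104
Cap at £516,700: £343,104 is within the cap, no reduction.

£343,104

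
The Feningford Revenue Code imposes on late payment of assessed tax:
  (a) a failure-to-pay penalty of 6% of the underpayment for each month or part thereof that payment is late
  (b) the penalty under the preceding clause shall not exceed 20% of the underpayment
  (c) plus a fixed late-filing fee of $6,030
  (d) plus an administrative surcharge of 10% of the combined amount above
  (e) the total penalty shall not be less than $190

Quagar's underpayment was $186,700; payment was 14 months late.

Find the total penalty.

Accrued rate: 6% × 14 = 84%, capped at 20% → 20%
Failure-to-pay penalty: 20% of $186,700 = $37,340
Penalty before surcharge: $37,340 + $6,030 = $43,370
Administrative surcharge: 10% of $43,370 = $4,337
Total penalty: $43,370 + $4,337 = $47,707
Minimum $190: $47,707 meets the minimum, no increase.

$47,707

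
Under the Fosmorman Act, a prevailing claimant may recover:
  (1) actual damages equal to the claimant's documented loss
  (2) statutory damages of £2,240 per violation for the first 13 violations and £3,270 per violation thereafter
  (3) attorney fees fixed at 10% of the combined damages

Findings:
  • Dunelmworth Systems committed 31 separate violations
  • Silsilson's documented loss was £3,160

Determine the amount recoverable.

First 13 violations: 13 × £2,240 = £29,120
Remaining violations: (31 − 13) × £3,270 = £58,860
Statutory damages: £29,120 + £58,860 = £87,980
Combined damages: £3,160 + £87,980 = £91,140
Attorney fees: 10% of £91,140 = £9,114
Total recovery: £91,140 + £9,114 = £100,254

Total recovery: £100,254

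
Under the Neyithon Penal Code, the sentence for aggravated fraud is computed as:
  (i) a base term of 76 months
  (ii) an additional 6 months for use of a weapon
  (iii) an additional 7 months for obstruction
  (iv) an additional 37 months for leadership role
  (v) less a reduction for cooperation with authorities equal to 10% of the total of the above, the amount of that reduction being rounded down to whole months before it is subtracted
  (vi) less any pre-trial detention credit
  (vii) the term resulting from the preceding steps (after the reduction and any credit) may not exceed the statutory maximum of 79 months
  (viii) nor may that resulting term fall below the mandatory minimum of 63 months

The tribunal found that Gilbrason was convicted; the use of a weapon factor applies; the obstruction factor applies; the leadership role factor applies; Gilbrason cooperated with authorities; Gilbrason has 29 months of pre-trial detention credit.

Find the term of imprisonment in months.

Sentence: 79 months

Use of a weapon enhancement: +6 months
Obstruction enhancement: +7 months
Leadership role enhancement: +37 months
Adjusted term: 76 months + 6 months + 7 months + 37 months = 126 months
Cooperation with authorities reduction: 10% of 126 months = 12 months (rounded down)
After reduction: 126 − 12 = 114 months
Less pre-trial detention credit: 114 months − 29 months = 85 months
Cap at 79 months: 85 months exceeds the cap → 79 months
Minimum 63 months: 79 months meets the minimum, no increase.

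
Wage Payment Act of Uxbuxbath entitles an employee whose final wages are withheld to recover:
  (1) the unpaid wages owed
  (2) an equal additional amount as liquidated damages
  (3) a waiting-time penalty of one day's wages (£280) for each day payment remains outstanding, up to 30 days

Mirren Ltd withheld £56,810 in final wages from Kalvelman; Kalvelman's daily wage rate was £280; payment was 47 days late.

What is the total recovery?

£122,020

Liquidated damages (equal amount): £56,810
Penalty days: min(47, 30) = 30
Waiting-time penalty: 30 × £280 = £8,400
Total award: £56,810 + £56,810 + £8,400 = £122,020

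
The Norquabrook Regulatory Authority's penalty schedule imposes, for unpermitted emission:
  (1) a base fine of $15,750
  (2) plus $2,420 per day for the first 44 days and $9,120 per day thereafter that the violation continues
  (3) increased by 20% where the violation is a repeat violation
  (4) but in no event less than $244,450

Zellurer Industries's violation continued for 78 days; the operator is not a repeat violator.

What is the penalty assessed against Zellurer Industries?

First 44 days: 44 × $2,420 = $106,480
Remaining days: (78 − 44) × $9,120 = $310,080
Per-day component: $106,480 + $310,080 = $416,560
Base plus per-day: $15,750 + $416,560 = $432,310
The operator is not a repeat violator: no 20% increase.
Minimum $244,450: $432,310 meets the minimum, no increase.

$432,310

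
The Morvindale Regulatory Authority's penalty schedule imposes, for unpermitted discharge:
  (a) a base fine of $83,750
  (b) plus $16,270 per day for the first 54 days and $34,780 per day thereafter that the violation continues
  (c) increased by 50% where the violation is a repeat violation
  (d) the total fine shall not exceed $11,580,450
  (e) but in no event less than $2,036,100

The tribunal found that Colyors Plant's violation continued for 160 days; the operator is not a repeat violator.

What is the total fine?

First 54 days: 54 × $16,270 = $878,580
Remaining days: (160 − 54) × $34,780 = $3,686,680
Per-day component: $878,580 + $3,686,680 = $4,565,260
Base plus per-day: $83,750 + $4,565,260 = $4,649,010
The operator is not a repeat violator: no 50% increase.
Cap at $11,580,450: $4,649,010 is within the cap, no reduction.
Minimum $2,036,100: $4,649,010 meets the minimum, no increase.

$4,649,010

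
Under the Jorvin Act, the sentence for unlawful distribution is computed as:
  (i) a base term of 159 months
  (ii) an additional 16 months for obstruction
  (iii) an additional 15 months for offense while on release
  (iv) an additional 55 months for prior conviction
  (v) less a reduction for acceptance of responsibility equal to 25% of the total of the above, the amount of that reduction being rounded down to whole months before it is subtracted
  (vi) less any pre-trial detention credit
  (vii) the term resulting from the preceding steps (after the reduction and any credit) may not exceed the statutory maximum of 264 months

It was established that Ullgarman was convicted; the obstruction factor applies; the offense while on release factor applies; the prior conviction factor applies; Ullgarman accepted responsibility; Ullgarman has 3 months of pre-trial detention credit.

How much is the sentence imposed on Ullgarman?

Obstruction enhancement: +16 months
Offense while on release enhancement: +15 months
Prior conviction enhancement: +55 months
Adjusted term: 159 months + 16 months + 15 months + 55 months = 245 months
Acceptance of responsibility reduction: 25% of 245 months = 61 months (rounded down)
After reduction: 245 − 61 = 184 months
Less pre-trial detention credit: 184 months − 3 months = 181 months
Cap at 264 months: 181 months is within the cap, no reduction.

181 months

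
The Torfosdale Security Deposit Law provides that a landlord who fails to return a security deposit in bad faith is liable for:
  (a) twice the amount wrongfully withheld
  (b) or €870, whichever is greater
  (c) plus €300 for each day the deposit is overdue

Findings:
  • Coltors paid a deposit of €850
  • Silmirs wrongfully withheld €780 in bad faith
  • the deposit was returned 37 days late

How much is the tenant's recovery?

Doubled: 2 × €780 = €1,560
Minimum €870: €1,560 meets the minimum, no increase.
Late-return penalty: 37 × €300 = €11,100
Damages plus late penalty: €1,560 + €11,100 = €12,660

Recovery: €12,660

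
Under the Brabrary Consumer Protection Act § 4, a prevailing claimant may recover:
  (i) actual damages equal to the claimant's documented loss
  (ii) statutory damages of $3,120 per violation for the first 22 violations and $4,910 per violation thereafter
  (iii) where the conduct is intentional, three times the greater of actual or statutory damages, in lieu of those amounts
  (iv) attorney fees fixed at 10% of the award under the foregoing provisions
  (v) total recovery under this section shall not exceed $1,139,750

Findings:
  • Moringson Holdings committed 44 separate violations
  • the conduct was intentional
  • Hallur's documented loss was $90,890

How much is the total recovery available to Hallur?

First 22 violations: 22 × $3,120 = $68,640
Remaining violations: (44 − 22) × $4,910 = $108,020
Statutory damages: $68,640 + $108,020 = $176,660
Greater of actual damages ($90,890) or statutory damages ($176,660): $176,660
Trebled: 3 × $176,660 = $529,980
Attorney fees: 10% of $529,980 = $52,998
Total before cap: $529,980 + $52,998 = $582,978
Cap at $1,139,750: $582,978 is within the cap, no reduction.

$582,978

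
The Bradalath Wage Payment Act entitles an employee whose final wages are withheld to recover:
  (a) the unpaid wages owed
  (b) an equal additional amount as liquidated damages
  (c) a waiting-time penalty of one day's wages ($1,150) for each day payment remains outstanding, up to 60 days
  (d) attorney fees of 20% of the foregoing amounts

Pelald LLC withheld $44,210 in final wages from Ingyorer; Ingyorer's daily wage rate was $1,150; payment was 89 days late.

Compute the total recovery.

$188,904

Liquidated damages (equal amount): $44,210
Penalty days: min(89, 60) = 60
Waiting-time penalty: 60 × $1,150 = $69,000
Subtotal: $44,210 + $44,210 + $69,000 = $157,420
Attorney fees: 20% of $157,420 = $31,484
Total award: $157,420 + $31,484 = $188,904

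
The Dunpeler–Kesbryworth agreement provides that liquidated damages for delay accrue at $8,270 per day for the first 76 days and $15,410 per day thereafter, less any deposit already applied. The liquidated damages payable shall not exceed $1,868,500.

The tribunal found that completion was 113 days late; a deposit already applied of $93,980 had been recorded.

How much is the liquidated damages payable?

$1,104,710

First 76 days: 76 × $8,270 = $628,520
Remaining days: (113 − 76) × $15,410 = $570,170
Accrued per-day damages: $628,520 + $570,170 = $1,198,690
Less deposit already applied: $1,198,690 − $93,980 = $1,104,710
Cap at $1,868,500: $1,104,710 is within the cap, no reduction.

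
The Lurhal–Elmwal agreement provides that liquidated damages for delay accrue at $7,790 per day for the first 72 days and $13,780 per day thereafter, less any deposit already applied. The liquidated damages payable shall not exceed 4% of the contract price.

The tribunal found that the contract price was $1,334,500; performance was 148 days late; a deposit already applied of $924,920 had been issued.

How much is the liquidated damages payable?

First 72 days: 72 × $7,790 = $560,880
Remaining days: (148 − 72) × $13,780 = $1,047,280
Accrued per-day damages: $560,880 + $1,047,280 = $1,608,160
Less deposit already applied: $1,608,160 − $924,920 = $683,240
Cap: 4% of $1,334,500 = $53,380
Cap at $53,380: $683,240 exceeds the cap → $53,380

$53,380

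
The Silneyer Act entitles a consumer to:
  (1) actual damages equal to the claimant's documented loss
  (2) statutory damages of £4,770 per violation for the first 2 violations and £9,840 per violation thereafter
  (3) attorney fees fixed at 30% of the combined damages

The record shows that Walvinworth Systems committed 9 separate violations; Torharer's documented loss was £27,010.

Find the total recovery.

£137,059

First 2 violations: 2 × £4,770 = £9,540
Remaining violations: (9 − 2) × £9,840 = £68,880
Statutory damages: £9,540 + £68,880 = £78,420
Combined damages: £27,010 + £78,420 = £105,430
Attorney fees: 30% of £105,430 = £31,629
Total recovery: £105,430 + £31,629 = £137,059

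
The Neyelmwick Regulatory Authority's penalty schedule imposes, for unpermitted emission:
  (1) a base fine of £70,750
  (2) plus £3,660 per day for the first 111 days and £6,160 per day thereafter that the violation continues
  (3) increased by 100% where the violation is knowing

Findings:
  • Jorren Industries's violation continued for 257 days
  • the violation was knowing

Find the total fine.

Civil penalty: £2,752,740

First 111 days: 111 × £3,660 = £406,260
Remaining days: (257 − 111) × £6,160 = £899,360
Per-day component: £406,260 + £899,360 = £1,305,620
Base plus per-day: £70,750 + £1,305,620 = £1,376,370
Enhancement: 100% of £1,376,370 = £1,376,370
Enhanced fine: £1,376,370 + £1,376,370 = £2,752,740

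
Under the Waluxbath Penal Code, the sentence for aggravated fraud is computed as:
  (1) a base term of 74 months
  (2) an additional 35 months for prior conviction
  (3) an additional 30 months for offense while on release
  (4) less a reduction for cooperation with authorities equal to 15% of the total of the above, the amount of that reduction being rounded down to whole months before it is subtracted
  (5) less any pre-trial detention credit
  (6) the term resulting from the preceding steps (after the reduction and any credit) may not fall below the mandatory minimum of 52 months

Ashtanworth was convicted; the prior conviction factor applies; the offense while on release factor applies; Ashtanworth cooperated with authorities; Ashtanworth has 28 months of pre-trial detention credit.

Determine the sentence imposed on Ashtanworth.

91 months

Prior conviction enhancement: +35 months
Offense while on release enhancement: +30 months
Adjusted term: 74 months + 35 months + 30 months = 139 months
Cooperation with authorities reduction: 15% of 139 months = 20 months (rounded down)
After reduction: 139 − 20 = 119 months
Less pre-trial detention credit: 119 months − 28 months = 91 months
Minimum 52 months: 91 months meets the minimum, no increase.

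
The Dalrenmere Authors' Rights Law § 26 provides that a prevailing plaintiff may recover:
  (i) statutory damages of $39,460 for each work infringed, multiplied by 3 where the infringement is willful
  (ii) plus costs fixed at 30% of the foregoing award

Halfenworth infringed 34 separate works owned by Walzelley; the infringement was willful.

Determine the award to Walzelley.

Statutory damages: 34 × $39,460 = $1,341,640
Trebled: 3 × $1,341,640 = $4,024,920
Costs: 30% of $4,024,920 = $1,207,476
Award plus costs: $4,024,920 + $1,207,476 = $5,232,396

$5,232,396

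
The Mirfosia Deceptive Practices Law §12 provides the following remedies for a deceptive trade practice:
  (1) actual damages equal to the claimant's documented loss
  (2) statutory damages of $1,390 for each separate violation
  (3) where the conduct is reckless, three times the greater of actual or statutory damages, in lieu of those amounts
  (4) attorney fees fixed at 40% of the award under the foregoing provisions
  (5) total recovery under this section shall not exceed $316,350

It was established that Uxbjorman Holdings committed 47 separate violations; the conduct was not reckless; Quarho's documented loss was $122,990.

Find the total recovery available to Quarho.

Statutory damages: 47 × $1,390 = $65,330
Conduct not reckless: the in-lieu enhancement does not apply.
Actual plus statutory damages: $122,990 + $65,330 = $188,320
Attorney fees: 40% of $188,320 = $75,328
Total before cap: $188,320 + $75,328 = $263,648
Cap at $316,350: $263,648 is within the cap, no reduction.

$263,648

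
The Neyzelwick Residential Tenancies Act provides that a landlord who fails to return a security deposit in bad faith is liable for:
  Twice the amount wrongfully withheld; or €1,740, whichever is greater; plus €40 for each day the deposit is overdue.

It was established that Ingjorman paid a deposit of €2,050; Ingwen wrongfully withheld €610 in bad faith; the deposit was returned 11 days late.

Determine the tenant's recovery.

Doubled: 2 × €610 = €1,220
Minimum €1,740: €1,220 is below the minimum → €1,740
Late-return penalty: 11 × €40 = €440
Damages plus late penalty: €1,740 + €440 = €2,180

€2,180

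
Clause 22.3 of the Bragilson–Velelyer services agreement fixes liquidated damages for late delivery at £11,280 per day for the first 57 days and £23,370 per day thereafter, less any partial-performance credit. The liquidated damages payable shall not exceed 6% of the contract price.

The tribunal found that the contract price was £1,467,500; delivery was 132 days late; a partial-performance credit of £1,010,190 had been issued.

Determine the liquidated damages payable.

First 57 days: 57 × £11,280 = £642,960
Remaining days: (132 − 57) × £23,370 = £1,752,750
Accrued per-day damages: £642,960 + £1,752,750 = £2,395,710
Less partial-performance credit: £2,395,710 − £1,010,190 = £1,385,520
Cap: 6% of £1,467,500 = £88,050
Cap at £88,050: £1,385,520 exceeds the cap → £88,050

£88,050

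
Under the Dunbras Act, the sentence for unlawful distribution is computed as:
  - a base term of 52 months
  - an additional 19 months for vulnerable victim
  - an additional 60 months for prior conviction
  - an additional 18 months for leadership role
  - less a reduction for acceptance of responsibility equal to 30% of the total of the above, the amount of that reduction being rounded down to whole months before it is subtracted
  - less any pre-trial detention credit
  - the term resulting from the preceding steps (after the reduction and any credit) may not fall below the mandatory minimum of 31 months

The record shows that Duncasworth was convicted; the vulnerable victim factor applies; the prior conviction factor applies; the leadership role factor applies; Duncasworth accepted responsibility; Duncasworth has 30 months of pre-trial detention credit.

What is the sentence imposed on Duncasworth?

75 months

Vulnerable victim enhancement: +19 months
Prior conviction enhancement: +60 months
Leadership role enhancement: +18 months
Adjusted term: 52 months + 19 months + 60 months + 18 months = 149 months
Acceptance of responsibility reduction: 30% of 149 months = 44 months (rounded down)
After reduction: 149 − 44 = 105 months
Less pre-trial detention credit: 105 months − 30 months = 75 months
Minimum 31 months: 75 months meets the minimum, no increase.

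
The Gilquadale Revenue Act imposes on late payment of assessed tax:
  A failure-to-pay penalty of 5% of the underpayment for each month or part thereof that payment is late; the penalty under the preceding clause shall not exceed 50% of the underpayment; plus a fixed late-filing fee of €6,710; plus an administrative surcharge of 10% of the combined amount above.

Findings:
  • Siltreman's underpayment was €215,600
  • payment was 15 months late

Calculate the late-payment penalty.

€125,961

Accrued rate: 5% × 15 = 75%, capped at 50% → 50%
Failure-to-pay penalty: 50% of €215,600 = €107,800
Penalty before surcharge: €107,800 + €6,710 = €114,510
Administrative surcharge: 10% of €114,510 = €11,451
Total penalty: €114,510 + €11,451 = €125,961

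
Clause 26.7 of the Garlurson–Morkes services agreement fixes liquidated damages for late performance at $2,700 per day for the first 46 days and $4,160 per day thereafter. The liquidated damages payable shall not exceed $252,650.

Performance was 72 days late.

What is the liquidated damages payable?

First 46 days: 46 × $2,700 = $124,200
Remaining days: (72 − 46) × $4,160 = $108,160
Accrued per-day damages: $124,200 + $108,160 = $232,360
Cap at $252,650: $232,360 is within the cap, no reduction.

$232,360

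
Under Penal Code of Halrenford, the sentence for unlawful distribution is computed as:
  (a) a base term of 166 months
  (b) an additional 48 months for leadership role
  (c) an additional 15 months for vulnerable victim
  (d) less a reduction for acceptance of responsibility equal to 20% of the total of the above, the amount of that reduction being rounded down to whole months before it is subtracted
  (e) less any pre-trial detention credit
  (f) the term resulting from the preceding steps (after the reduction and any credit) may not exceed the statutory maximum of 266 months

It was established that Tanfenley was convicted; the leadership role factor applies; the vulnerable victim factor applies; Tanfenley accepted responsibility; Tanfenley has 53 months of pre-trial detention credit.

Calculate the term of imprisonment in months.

Leadership role enhancement: +48 months
Vulnerable victim enhancement: +15 months
Adjusted term: 166 months + 48 months + 15 months = 229 months
Acceptance of responsibility reduction: 20% of 229 months = 45 months (rounded down)
After reduction: 229 − 45 = 184 months
Less pre-trial detention credit: 184 months − 53 months = 131 months
Cap at 266 months: 131 months is within the cap, no reduction.

131 months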